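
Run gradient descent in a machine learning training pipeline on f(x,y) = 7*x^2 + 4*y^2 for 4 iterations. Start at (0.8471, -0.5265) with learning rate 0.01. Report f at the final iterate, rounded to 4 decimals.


Gradient descent on f(x,y) = 7*x^2 + 4*y^2.
Starting point: (0.8471, -0.5265), alpha = 0.01
Step 1: grad_x = 2*7*0.8471 = 11.8594, grad_y = 2*4*-0.5265 = -4.212
  x_1 = 0.8471 - 0.01*11.8594 = 0.7285
  y_1 = -0.5265 - 0.01*-4.212 = -0.4844
Step 2: grad_x = 2*7*0.7285 = 10.1991, grad_y = 2*4*-0.4844 = -3.875
  x_2 = 0.7285 - 0.01*10.1991 = 0.6265
  y_2 = -0.4844 - 0.01*-3.875 = -0.4456
Step 3: grad_x = 2*7*0.6265 = 8.7712, grad_y = 2*4*-0.4456 = -3.565
  x_3 = 0.6265 - 0.01*8.7712 = 0.5388
  y_3 = -0.4456 - 0.01*-3.565 = -0.41
Step 4: grad_x = 2*7*0.5388 = 7.5432, grad_y = 2*4*-0.41 = -3.2798
  x_4 = 0.5388 - 0.01*7.5432 = 0.4634
  y_4 = -0.41 - 0.01*-3.2798 = -0.3772
f(0.4634, -0.3772) = 7*0.4634^2 + 4*(-0.3772)^2 = 2.072


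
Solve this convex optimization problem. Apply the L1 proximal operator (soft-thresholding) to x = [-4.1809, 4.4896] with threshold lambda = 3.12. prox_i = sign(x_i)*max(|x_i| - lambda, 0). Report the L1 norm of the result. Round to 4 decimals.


Soft-thresholding with lambda = 3.12:
prox(-4.1809) = sign(-4.1809)*max(|-4.1809| - 3.12, 0) = -1.0609
prox(4.4896) = sign(4.4896)*max(|4.4896| - 3.12, 0) = 1.3696
prox(x) = [-1.0609, 1.3696]
||prox(x)||_1 = 1.0609 + 1.3696 = 2.4305


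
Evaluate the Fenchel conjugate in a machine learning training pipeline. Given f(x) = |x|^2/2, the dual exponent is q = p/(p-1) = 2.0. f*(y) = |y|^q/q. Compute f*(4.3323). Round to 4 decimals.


The conjugate exponent q satisfies 1/p + 1/q = 1.
p = 2, so q = 2/(2 - 1) = 2.0
|y|^q = 4.3323^2.0 = 18.7688
f*(4.3323) = 18.7688 / 2.0 = 9.3844


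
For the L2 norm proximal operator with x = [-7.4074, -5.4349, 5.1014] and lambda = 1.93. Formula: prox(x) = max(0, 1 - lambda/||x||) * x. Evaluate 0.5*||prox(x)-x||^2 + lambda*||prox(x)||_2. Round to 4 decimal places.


Step 1: Compute ||x||.
||x|| = 10.5087
Step 2: Compute scaling factor.
scale = max(0, 1 - 1.93/10.5087) = 0.8163
Step 3: prox(x) = [-6.047, -4.4367, 4.1645]
||prox(x)|| = 8.5787
Step 4: Proximal objective.
0.5*||prox-x||^2 = 1.8625
lambda*||prox|| = 16.5569
Total = 18.4193


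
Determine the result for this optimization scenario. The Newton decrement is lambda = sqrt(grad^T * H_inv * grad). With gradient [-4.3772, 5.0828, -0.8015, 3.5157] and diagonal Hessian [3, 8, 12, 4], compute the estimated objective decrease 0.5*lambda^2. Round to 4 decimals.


Step 1: H is diagonal, so H^(-1) * g = [-1.4591, 0.6354, -0.0668, 0.8789].
Step 2: g^T H^(-1) g = sum_i g_i^2 / H_ii
  = (-4.3772)^2/3 + (5.0828)^2/8 + (-0.8015)^2/12 + (3.5157)^2/4
  = 6.3866 + 3.2294 + 0.0535 + 3.09 = 12.7596
Step 3: Objective decrease = 0.5 * g^T H^(-1) g = 6.3798


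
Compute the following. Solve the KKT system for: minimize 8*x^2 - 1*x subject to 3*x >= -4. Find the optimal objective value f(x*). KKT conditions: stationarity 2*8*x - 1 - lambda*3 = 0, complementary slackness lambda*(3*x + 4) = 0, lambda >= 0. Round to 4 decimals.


Step 1: Try lambda = 0 (constraint inactive).
Stationarity: 2*8*x - 1 = 0
x* = 1/(2*8) = 0.0625
Check constraint: 3*0.0625 = 0.1875 >= -4 -- satisfied.
Step 2: Compute optimal value.
f(x*) = 8*0.0625^2 - 1*0.0625 = -0.0313


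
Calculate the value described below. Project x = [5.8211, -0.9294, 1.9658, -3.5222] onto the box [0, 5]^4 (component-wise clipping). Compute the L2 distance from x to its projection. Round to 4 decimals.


Project each component onto [0, 5].
clip(5.8211) = 5.0, clip(-0.9294) = 0.0, clip(1.9658) = 1.9658, clip(-3.5222) = 0.0
Projection = [5.0, 0.0, 1.9658, 0.0]
Squared diffs: [0.6742, 0.8638, 0.0, 12.4059]
Distance = sqrt(13.9439) = 3.7342


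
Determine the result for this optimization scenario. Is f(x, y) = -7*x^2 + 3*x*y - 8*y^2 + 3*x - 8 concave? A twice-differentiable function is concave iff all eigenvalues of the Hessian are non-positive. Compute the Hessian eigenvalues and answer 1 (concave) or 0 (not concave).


The Hessian of f(x,y) = -7*x^2 + 3*x*y - 8*y^2 + 3*x - 8 is:
H = [[-14, 3], [3, -16]]
Trace = -14 - 16 = -30
Determinant = -14*-16 - (3)^2 = 215
Discriminant = (-30)^2 - 4*215 = 40.0
Eigenvalues: lambda_1 = -18.1623, lambda_2 = -11.8377
The function is concave.

1


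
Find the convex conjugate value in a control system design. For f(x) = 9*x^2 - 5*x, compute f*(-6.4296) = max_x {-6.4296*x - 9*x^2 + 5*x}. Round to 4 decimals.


f*(y) = sup_x {y*x - a*x^2 - b*x} = sup_x {(y-b)*x - a*x^2}
FOC: (y - b) - 2a*x = 0 => x* = (y - b)/(2a)
x* = (-6.4296 + 5)/(2*9) = -0.0794
f*(-6.4296) = (y-b)^2/(4a) = (-6.4296 + 5)^2/(4*9)
= 2.0438/36 = 0.0568


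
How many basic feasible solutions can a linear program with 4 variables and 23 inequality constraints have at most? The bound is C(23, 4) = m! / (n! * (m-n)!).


Each vertex corresponds to some choice of n active constraints out of m, so the number of vertices is at most C(m, n) = m! / (n!(m-n)!).
m = 23, n = 4
Numerator: 23 * 22 * 21 * 20
Denominator: 4! = 24
C(23, 4) = 8855


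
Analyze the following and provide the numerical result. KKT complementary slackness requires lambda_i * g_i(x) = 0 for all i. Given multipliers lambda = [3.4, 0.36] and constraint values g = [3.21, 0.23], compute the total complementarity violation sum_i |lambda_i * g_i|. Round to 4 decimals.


KKT complementary slackness check:
lambda_1 * g_1 = 3.4 * 3.21 = 10.914
lambda_2 * g_2 = 0.36 * 0.23 = 0.0828
Total violation = 10.914 + 0.0828 = 10.9968


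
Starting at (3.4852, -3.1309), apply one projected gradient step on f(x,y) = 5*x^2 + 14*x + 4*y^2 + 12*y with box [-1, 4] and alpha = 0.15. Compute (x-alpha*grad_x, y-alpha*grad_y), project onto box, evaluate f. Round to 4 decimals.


Step 1: Compute gradient at (3.4852, -3.1309).
grad_x = 2*5*3.4852 + 14 = 48.852
grad_y = 2*4*-3.1309 + 12 = -13.0472
Step 2: Gradient step.
x_raw = 3.4852 - 0.15*48.852 = -3.8426
y_raw = -3.1309 - 0.15*-13.0472 = -1.1738
Step 3: Project onto [-1, 4].
x_proj = clip(-3.8426) = -1.0
y_proj = clip(-1.1738) = -1.0
Step 4: Evaluate f.
f(-1.0, -1.0) = -17.0


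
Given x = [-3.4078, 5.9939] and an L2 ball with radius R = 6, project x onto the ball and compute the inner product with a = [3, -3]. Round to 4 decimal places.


Step 1: Compute ||x|| (intermediates to 6 decimals).
||x|| = sqrt((-3.4078)^2 + 5.9939^2) = 6.894921
Step 2: Project.
Since ||x|| > R, scale = R/||x|| = 6/6.894921 = 0.870206, proj(x) = scale * x
proj(x) = [-2.965488, 5.215928]
Step 3: Dot product.
a^T * proj(x) = 3*(-2.965488) - 3*5.215928 = -24.5442


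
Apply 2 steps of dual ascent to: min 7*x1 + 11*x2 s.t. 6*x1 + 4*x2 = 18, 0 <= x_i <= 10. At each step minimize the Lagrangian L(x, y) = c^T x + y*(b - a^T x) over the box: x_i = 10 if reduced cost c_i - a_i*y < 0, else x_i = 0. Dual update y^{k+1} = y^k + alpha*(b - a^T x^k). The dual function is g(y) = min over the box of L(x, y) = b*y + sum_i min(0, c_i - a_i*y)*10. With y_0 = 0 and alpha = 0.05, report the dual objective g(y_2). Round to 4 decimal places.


Dual ascent for LP: min 7*x1 + 11*x2, 6*x1 + 4*x2 = 18, 0 <= x_i <= 10
Step 1: y^k = 0.0, reduced costs: (7.0, 11.0)
  x^k = (0.0, 0.0), subgradient = b - a^T x = 18.0
  y^{k+1} = 0.0 + 0.05*18.0 = 0.9
Step 2: y^k = 0.9, reduced costs: (1.6, 7.4)
  x^k = (0.0, 0.0), subgradient = b - a^T x = 18.0
  y^{k+1} = 0.9 + 0.05*18.0 = 1.8
Dual objective at y_2 = 1.8: reduced costs (-3.8, 3.8), box minimizer x = (10.0, 0.0)
g(y_2) = b*y + (c1 - a1*y)*x1 + (c2 - a2*y)*x2 = 18*1.8 + (-3.8)*10.0 + 3.8*0.0 = 32.4 - 38.0 + 0.0 = -5.6


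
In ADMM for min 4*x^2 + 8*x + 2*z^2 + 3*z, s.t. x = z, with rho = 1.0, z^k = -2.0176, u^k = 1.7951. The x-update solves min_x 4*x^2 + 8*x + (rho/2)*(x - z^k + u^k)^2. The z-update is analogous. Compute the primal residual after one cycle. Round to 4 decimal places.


ADMM iteration with rho = 1.0, z^k = -2.0176, u^k = 1.7951
Step 1: x-update.
Minimize 4*x^2 + 8*x + (1.0/2)*(x + 2.0176 + 1.7951)^2
FOC: (2*4 + 1.0)*x = -8 + 1.0*(-2.0176 - 1.7951)
x^{k+1} = -1.3125
Step 2: z-update.
Minimize 2*z^2 + 3*z + (1.0/2)*(-1.3125 - z + 1.7951)^2
FOC: (2*2 + 1.0)*z = -3 + 1.0*(-1.3125 + 1.7951)
z^{k+1} = -0.5035
Step 3: u-update.
u^{k+1} = 1.7951 - 1.3125 + 0.5035 = 0.9861
Step 4: Primal residual = |-1.3125 + 0.5035| = 0.809


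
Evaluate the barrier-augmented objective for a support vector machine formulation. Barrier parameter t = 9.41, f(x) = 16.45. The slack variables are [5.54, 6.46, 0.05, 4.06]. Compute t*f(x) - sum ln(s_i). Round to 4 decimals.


Step 1: Compute log-barrier.
ln values: [1.712, 1.8656, -2.9957, 1.4012]
phi = -(1.712 + 1.8656 - 2.9957 + 1.4012) = -1.9831
Step 2: Compute augmented objective.
t*f(x) = 9.41*16.45 = 154.7945
Total = 154.7945 - 1.9831 = 152.8114


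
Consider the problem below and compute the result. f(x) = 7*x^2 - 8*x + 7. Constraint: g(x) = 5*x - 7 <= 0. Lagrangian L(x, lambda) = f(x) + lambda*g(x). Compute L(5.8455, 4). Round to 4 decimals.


Step 1: Evaluate f(x).
f(5.8455) = 7*5.8455^2 - 8*5.8455 + 7 = 199.4251
Step 2: Evaluate g(x).
g(5.8455) = 5*5.8455 - 7 = 22.2275
Step 3: Compute Lagrangian.
L = 199.4251 + 4*22.2275 = 288.3351


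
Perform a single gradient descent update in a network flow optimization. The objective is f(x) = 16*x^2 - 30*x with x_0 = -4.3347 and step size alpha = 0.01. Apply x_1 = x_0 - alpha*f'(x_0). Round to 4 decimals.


We compute the gradient at x_0 and apply the update.
f'(x) = 32*x - 30
f'(-4.3347) = 32*-4.3347 - 30 = -168.7104
x_1 = -4.3347 - 0.01*-168.7104 = -2.6476


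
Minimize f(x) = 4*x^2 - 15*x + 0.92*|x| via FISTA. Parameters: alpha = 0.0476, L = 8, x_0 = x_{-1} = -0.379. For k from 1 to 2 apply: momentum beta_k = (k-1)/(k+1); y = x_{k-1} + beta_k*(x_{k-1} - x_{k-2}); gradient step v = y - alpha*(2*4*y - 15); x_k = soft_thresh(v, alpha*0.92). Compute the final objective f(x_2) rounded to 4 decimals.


FISTA on f(x) = 4*x^2 - 15*x + 0.92*|x|
L = 8, alpha = 0.0476
Iteration 1: beta = 0.0, y = -0.379 + 0.0*(-0.379 + 0.379) = -0.379
  grad(y) = -18.032, v = y - alpha*grad = 0.4793
  prox(v) = soft_thresh(0.4793, 0.0438) = 0.4355
Iteration 2: beta = 0.3333, y = 0.4355 + 0.3333*(0.4355 + 0.379) = 0.707
  grad(y) = -9.3437, v = y - alpha*grad = 1.1518
  prox(v) = soft_thresh(1.1518, 0.0438) = 1.108
f(x_2) = 4*1.108^2 - 15*1.108 + 0.92*|1.108| = -10.69


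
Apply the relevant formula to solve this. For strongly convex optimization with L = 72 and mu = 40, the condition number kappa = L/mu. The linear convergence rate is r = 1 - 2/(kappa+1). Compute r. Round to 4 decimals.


Step 1: Compute the condition number.
kappa = L/mu = 72/40 = 1.8
Step 2: Compute the convergence rate.
r = 1 - 2/(kappa + 1) = 1 - 2*mu/(L + mu) = (L - mu)/(L + mu) = 32/112 = 0.2857


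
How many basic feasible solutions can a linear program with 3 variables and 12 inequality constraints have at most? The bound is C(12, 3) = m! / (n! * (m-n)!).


Each vertex corresponds to some choice of n active constraints out of m, so the number of vertices is at most C(m, n) = m! / (n!(m-n)!).
m = 12, n = 3
Numerator: 12 * 11 * 10
Denominator: 3! = 6
C(12, 3) = 220


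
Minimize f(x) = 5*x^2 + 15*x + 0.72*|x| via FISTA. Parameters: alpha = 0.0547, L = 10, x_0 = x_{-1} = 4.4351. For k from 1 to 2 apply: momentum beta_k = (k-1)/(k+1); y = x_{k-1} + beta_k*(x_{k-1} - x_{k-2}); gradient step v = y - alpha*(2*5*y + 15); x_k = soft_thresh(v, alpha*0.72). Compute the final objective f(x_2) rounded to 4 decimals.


FISTA on f(x) = 5*x^2 + 15*x + 0.72*|x|
L = 10, alpha = 0.0547
Iteration 1: beta = 0.0, y = 4.4351 + 0.0*(4.4351 - 4.4351) = 4.4351
  grad(y) = 59.351, v = y - alpha*grad = 1.1886
  prox(v) = soft_thresh(1.1886, 0.0394) = 1.1492
Iteration 2: beta = 0.3333, y = 1.1492 + 0.3333*(1.1492 - 4.4351) = 0.0539
  grad(y) = 15.5392, v = y - alpha*grad = -0.7961
  prox(v) = soft_thresh(-0.7961, 0.0394) = -0.7567
f(x_2) = 5*(-0.7567)^2 + 15*(-0.7567) + 0.72*|-0.7567| = -7.9426


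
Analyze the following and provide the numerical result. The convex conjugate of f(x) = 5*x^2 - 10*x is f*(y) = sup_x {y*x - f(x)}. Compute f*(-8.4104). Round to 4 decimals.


f*(y) = sup_x {y*x - a*x^2 - b*x} = sup_x {(y-b)*x - a*x^2}
FOC: (y - b) - 2a*x = 0 => x* = (y - b)/(2a)
x* = (-8.4104 + 10)/(2*5) = 0.159
f*(-8.4104) = (y-b)^2/(4a) = (-8.4104 + 10)^2/(4*5)
= 2.5268/20 = 0.1263


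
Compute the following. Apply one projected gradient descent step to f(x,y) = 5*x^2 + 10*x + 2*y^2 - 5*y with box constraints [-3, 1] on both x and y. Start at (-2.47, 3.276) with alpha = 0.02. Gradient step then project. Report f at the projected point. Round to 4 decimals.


Step 1: Compute gradient at (-2.47, 3.276).
grad_x = 2*5*-2.47 + 10 = -14.7
grad_y = 2*2*3.276 - 5 = 8.104
Step 2: Gradient step.
x_raw = -2.47 - 0.02*-14.7 = -2.176
y_raw = 3.276 - 0.02*8.104 = 3.1139
Step 3: Project onto [-3, 1].
x_proj = clip(-2.176) = -2.176
y_proj = clip(3.1139) = 1.0
Step 4: Evaluate f.
f(-2.176, 1.0) = -1.0851


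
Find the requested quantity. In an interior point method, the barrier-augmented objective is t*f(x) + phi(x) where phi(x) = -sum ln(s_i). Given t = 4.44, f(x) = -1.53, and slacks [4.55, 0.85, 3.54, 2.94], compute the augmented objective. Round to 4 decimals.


Step 1: Compute log-barrier.
ln values: [1.5151, -0.1625, 1.2641, 1.0784]
phi = -(1.5151 - 0.1625 + 1.2641 + 1.0784) = -3.6951
Step 2: Compute augmented objective.
t*f(x) = 4.44*-1.53 = -6.7932
Total = -6.7932 - 3.6951 = -10.4883


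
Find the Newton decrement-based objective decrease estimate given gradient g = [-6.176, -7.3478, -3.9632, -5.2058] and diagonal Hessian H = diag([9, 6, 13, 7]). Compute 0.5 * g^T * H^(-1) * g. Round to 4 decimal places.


Step 1: H is diagonal, so H^(-1) * g = [-0.6862, -1.2246, -0.3049, -0.7437].
Step 2: g^T H^(-1) g = sum_i g_i^2 / H_ii
  = (-6.176)^2/9 + (-7.3478)^2/6 + (-3.9632)^2/13 + (-5.2058)^2/7
  = 4.2381 + 8.9984 + 1.2082 + 3.8715 = 18.3162
Step 3: Objective decrease = 0.5 * g^T H^(-1) g = 9.1581


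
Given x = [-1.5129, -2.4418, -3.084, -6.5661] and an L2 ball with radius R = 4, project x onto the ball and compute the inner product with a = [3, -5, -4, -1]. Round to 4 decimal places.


Step 1: Compute ||x|| (intermediates to 6 decimals).
||x|| = sqrt((-1.5129)^2 + (-2.4418)^2 + (-3.084)^2 + (-6.5661)^2) = 7.802306
Step 2: Project.
Since ||x|| > R, scale = R/||x|| = 4/7.802306 = 0.512669, proj(x) = scale * x
proj(x) = [-0.775617, -1.251835, -1.581071, -3.366236]
Step 3: Dot product.
a^T * proj(x) = 3*(-0.775617) - 5*(-1.251835) - 4*(-1.581071) - 1*(-3.366236) = 13.6228


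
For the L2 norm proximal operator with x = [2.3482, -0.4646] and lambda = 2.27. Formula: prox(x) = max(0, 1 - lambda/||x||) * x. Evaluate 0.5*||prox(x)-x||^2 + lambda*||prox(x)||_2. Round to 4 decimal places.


Step 1: Compute ||x||.
||x|| = 2.3937
Step 2: Compute scaling factor.
scale = max(0, 1 - 2.27/2.3937) = 0.0517
Step 3: prox(x) = [0.1214, -0.024]
||prox(x)|| = 0.1237
Step 4: Proximal objective.
0.5*||prox-x||^2 = 2.5765
lambda*||prox|| = 0.2808
Total = 2.8573


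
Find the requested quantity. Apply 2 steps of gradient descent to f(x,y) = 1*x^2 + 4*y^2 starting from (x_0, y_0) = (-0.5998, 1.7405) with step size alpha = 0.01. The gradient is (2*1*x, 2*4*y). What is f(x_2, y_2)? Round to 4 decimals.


Gradient descent on f(x,y) = 1*x^2 + 4*y^2.
Starting point: (-0.5998, 1.7405), alpha = 0.01
Step 1: grad_x = 2*1*-0.5998 = -1.1996, grad_y = 2*4*1.7405 = 13.924
  x_1 = -0.5998 - 0.01*-1.1996 = -0.5878
  y_1 = 1.7405 - 0.01*13.924 = 1.6013
Step 2: grad_x = 2*1*-0.5878 = -1.1756, grad_y = 2*4*1.6013 = 12.8101
  x_2 = -0.5878 - 0.01*-1.1756 = -0.576
  y_2 = 1.6013 - 0.01*12.8101 = 1.4732
f(-0.576, 1.4732) = 1*(-0.576)^2 + 4*1.4732^2 = 9.0126


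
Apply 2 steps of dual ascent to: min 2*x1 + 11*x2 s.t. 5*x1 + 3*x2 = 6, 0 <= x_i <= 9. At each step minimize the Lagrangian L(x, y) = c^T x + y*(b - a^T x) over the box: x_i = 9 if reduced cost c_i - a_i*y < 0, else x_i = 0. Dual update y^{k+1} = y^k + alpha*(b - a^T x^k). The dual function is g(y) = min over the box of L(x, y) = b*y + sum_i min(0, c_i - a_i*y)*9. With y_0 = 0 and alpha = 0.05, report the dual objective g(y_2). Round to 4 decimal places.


Dual ascent for LP: min 2*x1 + 11*x2, 5*x1 + 3*x2 = 6, 0 <= x_i <= 9
Step 1: y^k = 0.0, reduced costs: (2.0, 11.0)
  x^k = (0.0, 0.0), subgradient = b - a^T x = 6.0
  y^{k+1} = 0.0 + 0.05*6.0 = 0.3
Step 2: y^k = 0.3, reduced costs: (0.5, 10.1)
  x^k = (0.0, 0.0), subgradient = b - a^T x = 6.0
  y^{k+1} = 0.3 + 0.05*6.0 = 0.6
Dual objective at y_2 = 0.6: reduced costs (-1.0, 9.2), box minimizer x = (9.0, 0.0)
g(y_2) = b*y + (c1 - a1*y)*x1 + (c2 - a2*y)*x2 = 6*0.6 + (-1.0)*9.0 + 9.2*0.0 = 3.6 - 9.0 + 0.0 = -5.4


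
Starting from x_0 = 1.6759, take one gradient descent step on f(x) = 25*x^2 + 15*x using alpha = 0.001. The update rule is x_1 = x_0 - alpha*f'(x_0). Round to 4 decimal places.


We compute the gradient at x_0 and apply the update.
f'(x) = 50*x + 15
f'(1.6759) = 50*1.6759 + 15 = 98.795
x_1 = 1.6759 - 0.001*98.795 = 1.5771


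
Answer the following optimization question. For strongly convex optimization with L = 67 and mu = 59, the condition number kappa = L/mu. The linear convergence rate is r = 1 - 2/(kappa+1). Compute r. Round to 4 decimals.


Step 1: Compute the condition number.
kappa = L/mu = 67/59 = 1.1356
Step 2: Compute the convergence rate.
r = 1 - 2/(kappa + 1) = 1 - 2*mu/(L + mu) = (L - mu)/(L + mu) = 8/126 = 0.0635


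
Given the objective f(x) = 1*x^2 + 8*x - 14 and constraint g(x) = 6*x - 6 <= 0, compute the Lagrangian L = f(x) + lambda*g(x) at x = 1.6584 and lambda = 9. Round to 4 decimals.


Step 1: Evaluate f(x).
f(1.6584) = 1*1.6584^2 + 8*1.6584 - 14 = 2.0175
Step 2: Evaluate g(x).
g(1.6584) = 6*1.6584 - 6 = 3.9504
Step 3: Compute Lagrangian.
L = 2.0175 + 9*3.9504 = 37.5711


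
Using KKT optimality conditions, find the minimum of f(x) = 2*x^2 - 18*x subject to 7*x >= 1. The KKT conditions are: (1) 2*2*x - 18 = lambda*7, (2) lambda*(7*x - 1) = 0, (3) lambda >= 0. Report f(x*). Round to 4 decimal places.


Step 1: Try lambda = 0 (constraint inactive).
Stationarity: 2*2*x - 18 = 0
x* = 18/(2*2) = 4.5
Check constraint: 7*4.5 = 31.5 >= 1 -- satisfied.
Step 2: Compute optimal value.
f(x*) = 2*4.5^2 - 18*4.5 = -40.5


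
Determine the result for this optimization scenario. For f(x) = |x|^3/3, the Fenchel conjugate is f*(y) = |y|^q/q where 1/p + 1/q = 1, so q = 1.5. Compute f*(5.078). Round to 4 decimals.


The conjugate exponent q satisfies 1/p + 1/q = 1.
p = 3, so q = 3/(3 - 1) = 1.5
|y|^q = 5.078^1.5 = 11.443
f*(5.078) = 11.443 / 1.5 = 7.6287


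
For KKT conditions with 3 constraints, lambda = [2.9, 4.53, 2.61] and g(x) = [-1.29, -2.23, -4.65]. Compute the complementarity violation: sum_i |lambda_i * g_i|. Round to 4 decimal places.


KKT complementary slackness check:
lambda_1 * g_1 = 2.9 * -1.29 = -3.741
lambda_2 * g_2 = 4.53 * -2.23 = -10.1019
lambda_3 * g_3 = 2.61 * -4.65 = -12.1365
Total violation = 3.741 + 10.1019 + 12.1365 = 25.9794


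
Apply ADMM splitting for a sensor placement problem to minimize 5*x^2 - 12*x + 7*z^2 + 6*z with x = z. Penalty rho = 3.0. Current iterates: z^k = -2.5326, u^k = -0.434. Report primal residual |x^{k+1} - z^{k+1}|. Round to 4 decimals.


ADMM iteration with rho = 3.0, z^k = -2.5326, u^k = -0.434
Step 1: x-update.
Minimize 5*x^2 - 12*x + (3.0/2)*(x + 2.5326 - 0.434)^2
FOC: (2*5 + 3.0)*x = 12 + 3.0*(-2.5326 + 0.434)
x^{k+1} = 0.4388
Step 2: z-update.
Minimize 7*z^2 + 6*z + (3.0/2)*(0.4388 - z - 0.434)^2
FOC: (2*7 + 3.0)*z = -6 + 3.0*(0.4388 - 0.434)
z^{k+1} = -0.3521
Step 3: u-update.
u^{k+1} = -0.434 + 0.4388 + 0.3521 = 0.3569
Step 4: Primal residual = |0.4388 + 0.3521| = 0.7909


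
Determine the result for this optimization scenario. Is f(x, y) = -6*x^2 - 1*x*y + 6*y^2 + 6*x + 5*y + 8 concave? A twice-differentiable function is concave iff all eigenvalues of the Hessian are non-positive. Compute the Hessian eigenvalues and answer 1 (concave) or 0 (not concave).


The Hessian of f(x,y) = -6*x^2 - 1*x*y + 6*y^2 + 6*x + 5*y + 8 is:
H = [[-12, -1], [-1, 12]]
Trace = -12 + 12 = 0
Determinant = -12*12 - (-1)^2 = -145
Discriminant = (0)^2 - 4*-145 = 580.0
Eigenvalues: lambda_1 = -12.0416, lambda_2 = 12.0416
The function is not concave.

0


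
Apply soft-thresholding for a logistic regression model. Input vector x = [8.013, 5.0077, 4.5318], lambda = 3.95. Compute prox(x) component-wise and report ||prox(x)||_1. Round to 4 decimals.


Soft-thresholding with lambda = 3.95:
prox(8.013) = sign(8.013)*max(|8.013| - 3.95, 0) = 4.063
prox(5.0077) = sign(5.0077)*max(|5.0077| - 3.95, 0) = 1.0577
prox(4.5318) = sign(4.5318)*max(|4.5318| - 3.95, 0) = 0.5818
prox(x) = [4.063, 1.0577, 0.5818]
||prox(x)||_1 = 4.063 + 1.0577 + 0.5818 = 5.7025


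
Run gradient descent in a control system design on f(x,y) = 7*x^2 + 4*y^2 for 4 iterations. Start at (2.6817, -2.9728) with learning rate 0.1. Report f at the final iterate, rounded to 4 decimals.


Gradient descent on f(x,y) = 7*x^2 + 4*y^2.
Starting point: (2.6817, -2.9728), alpha = 0.1
Step 1: grad_x = 2*7*2.6817 = 37.5438, grad_y = 2*4*-2.9728 = -23.7824
  x_1 = 2.6817 - 0.1*37.5438 = -1.0727
  y_1 = -2.9728 - 0.1*-23.7824 = -0.5946
Step 2: grad_x = 2*7*-1.0727 = -15.0175, grad_y = 2*4*-0.5946 = -4.7565
  x_2 = -1.0727 - 0.1*-15.0175 = 0.4291
  y_2 = -0.5946 - 0.1*-4.7565 = -0.1189
Step 3: grad_x = 2*7*0.4291 = 6.007, grad_y = 2*4*-0.1189 = -0.9513
  x_3 = 0.4291 - 0.1*6.007 = -0.1716
  y_3 = -0.1189 - 0.1*-0.9513 = -0.0238
Step 4: grad_x = 2*7*-0.1716 = -2.4028, grad_y = 2*4*-0.0238 = -0.1903
  x_4 = -0.1716 - 0.1*-2.4028 = 0.0687
  y_4 = -0.0238 - 0.1*-0.1903 = -0.0048
f(0.0687, -0.0048) = 7*0.0687^2 + 4*(-0.0048)^2 = 0.0331


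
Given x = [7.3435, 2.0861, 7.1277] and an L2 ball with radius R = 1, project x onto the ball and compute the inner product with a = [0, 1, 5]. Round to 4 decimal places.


Step 1: Compute ||x|| (intermediates to 6 decimals).
||x|| = sqrt(7.3435^2 + 2.0861^2 + 7.1277^2) = 10.444277
Step 2: Project.
Since ||x|| > R, scale = R/||x|| = 1/10.444277 = 0.095746, proj(x) = scale * x
proj(x) = [0.703111, 0.199736, 0.682449]
Step 3: Dot product.
a^T * proj(x) = 0*0.703111 + 1*0.199736 + 5*0.682449 = 3.612


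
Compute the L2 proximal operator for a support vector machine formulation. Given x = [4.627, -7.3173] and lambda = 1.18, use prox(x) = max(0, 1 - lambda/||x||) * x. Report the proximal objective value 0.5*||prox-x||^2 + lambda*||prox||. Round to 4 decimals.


Step 1: Compute ||x||.
||x|| = 8.6575
Step 2: Compute scaling factor.
scale = max(0, 1 - 1.18/8.6575) = 0.8637
Step 3: prox(x) = [3.9963, -6.32]
||prox(x)|| = 7.4775
Step 4: Proximal objective.
0.5*||prox-x||^2 = 0.6962
lambda*||prox|| = 8.8235
Total = 9.5196


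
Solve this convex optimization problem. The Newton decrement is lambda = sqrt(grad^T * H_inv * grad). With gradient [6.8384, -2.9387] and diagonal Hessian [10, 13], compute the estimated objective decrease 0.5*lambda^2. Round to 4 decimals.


Step 1: H is diagonal, so H^(-1) * g = [0.6838, -0.2261].
Step 2: g^T H^(-1) g = sum_i g_i^2 / H_ii
  = (6.8384)^2/10 + (-2.9387)^2/13
  = 4.6764 + 0.6643 = 5.3407
Step 3: Objective decrease = 0.5 * g^T H^(-1) g = 2.6703


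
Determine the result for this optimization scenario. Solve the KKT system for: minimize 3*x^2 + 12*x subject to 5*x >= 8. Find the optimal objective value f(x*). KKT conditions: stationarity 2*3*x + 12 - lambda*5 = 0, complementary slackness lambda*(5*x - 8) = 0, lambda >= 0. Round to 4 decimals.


Step 1: Try lambda = 0 (constraint inactive).
x_unc = -12/(2*3) = -2.0
Check: 5*-2.0 = -10.0 < 8 -- violated!
Step 2: Constraint must be active: 5*x = 8
x* = 8/5 = 1.6
lambda = (2*3*1.6 + 12)/5 = 4.32
Step 3: Compute optimal value.
f(x*) = 3*1.6^2 + 12*1.6 = 26.88


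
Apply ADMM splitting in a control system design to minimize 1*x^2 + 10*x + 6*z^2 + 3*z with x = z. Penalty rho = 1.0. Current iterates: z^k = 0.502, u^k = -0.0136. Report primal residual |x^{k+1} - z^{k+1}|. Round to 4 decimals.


ADMM iteration with rho = 1.0, z^k = 0.502, u^k = -0.0136
Step 1: x-update.
Minimize 1*x^2 + 10*x + (1.0/2)*(x - 0.502 - 0.0136)^2
FOC: (2*1 + 1.0)*x = -10 + 1.0*(0.502 + 0.0136)
x^{k+1} = -3.1615
Step 2: z-update.
Minimize 6*z^2 + 3*z + (1.0/2)*(-3.1615 - z - 0.0136)^2
FOC: (2*6 + 1.0)*z = -3 + 1.0*(-3.1615 - 0.0136)
z^{k+1} = -0.475
Step 3: u-update.
u^{k+1} = -0.0136 - 3.1615 + 0.475 = -2.7001
Step 4: Primal residual = |-3.1615 + 0.475| = 2.6865


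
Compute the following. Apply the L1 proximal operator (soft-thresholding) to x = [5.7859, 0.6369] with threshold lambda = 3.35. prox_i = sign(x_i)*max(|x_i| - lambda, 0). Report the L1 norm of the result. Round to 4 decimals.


Soft-thresholding with lambda = 3.35:
prox(5.7859) = sign(5.7859)*max(|5.7859| - 3.35, 0) = 2.4359
prox(0.6369) = sign(0.6369)*max(|0.6369| - 3.35, 0) = 0.0
prox(x) = [2.4359, 0.0]
||prox(x)||_1 = 2.4359 + 0.0 = 2.4359


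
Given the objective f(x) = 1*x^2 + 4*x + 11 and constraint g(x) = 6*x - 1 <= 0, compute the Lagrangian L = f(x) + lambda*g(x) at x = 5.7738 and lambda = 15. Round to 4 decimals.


Step 1: Evaluate f(x).
f(5.7738) = 1*5.7738^2 + 4*5.7738 + 11 = 67.432
Step 2: Evaluate g(x).
g(5.7738) = 6*5.7738 - 1 = 33.6428
Step 3: Compute Lagrangian.
L = 67.432 + 15*33.6428 = 572.074


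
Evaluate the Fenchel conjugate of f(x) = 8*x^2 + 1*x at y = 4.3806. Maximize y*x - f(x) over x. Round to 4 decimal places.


f*(y) = sup_x {y*x - a*x^2 - b*x} = sup_x {(y-b)*x - a*x^2}
FOC: (y - b) - 2a*x = 0 => x* = (y - b)/(2a)
x* = (4.3806 - 1)/(2*8) = 0.2113
f*(4.3806) = (y-b)^2/(4a) = (4.3806 - 1)^2/(4*8)
= 11.4285/32 = 0.3571


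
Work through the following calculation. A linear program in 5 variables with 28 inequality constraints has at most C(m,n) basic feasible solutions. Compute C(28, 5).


Each vertex corresponds to some choice of n active constraints out of m, so the number of vertices is at most C(m, n) = m! / (n!(m-n)!).
m = 28, n = 5
Numerator: 28 * 27 * 26 * 25 * 24
Denominator: 5! = 120
C(28, 5) = 98280


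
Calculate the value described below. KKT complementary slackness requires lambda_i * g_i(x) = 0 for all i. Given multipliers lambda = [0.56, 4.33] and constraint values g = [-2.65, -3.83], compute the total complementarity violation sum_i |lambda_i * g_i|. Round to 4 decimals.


KKT complementary slackness check:
lambda_1 * g_1 = 0.56 * -2.65 = -1.484
lambda_2 * g_2 = 4.33 * -3.83 = -16.5839
Total violation = 1.484 + 16.5839 = 18.0679


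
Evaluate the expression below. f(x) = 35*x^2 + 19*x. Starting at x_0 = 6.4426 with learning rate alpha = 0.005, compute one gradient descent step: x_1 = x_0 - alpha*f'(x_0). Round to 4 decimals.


We compute the gradient at x_0 and apply the update.
f'(x) = 70*x + 19
f'(6.4426) = 70*6.4426 + 19 = 469.982
x_1 = 6.4426 - 0.005*469.982 = 4.0927


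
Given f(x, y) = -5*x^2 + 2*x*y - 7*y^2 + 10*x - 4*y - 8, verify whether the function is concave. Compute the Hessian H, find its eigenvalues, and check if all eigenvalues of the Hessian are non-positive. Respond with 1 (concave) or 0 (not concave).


The Hessian of f(x,y) = -5*x^2 + 2*x*y - 7*y^2 + 10*x - 4*y - 8 is:
H = [[-10, 2], [2, -14]]
Trace = -10 - 14 = -24
Determinant = -10*-14 - (2)^2 = 136
Discriminant = (-24)^2 - 4*136 = 32.0
Eigenvalues: lambda_1 = -14.8284, lambda_2 = -9.1716
The function is concave.

1


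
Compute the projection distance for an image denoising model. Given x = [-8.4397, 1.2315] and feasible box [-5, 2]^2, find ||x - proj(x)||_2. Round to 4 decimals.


Project each component onto [-5, 2].
clip(-8.4397) = -5.0, clip(1.2315) = 1.2315
Projection = [-5.0, 1.2315]
Squared diffs: [11.8315, 0.0]
Distance = sqrt(11.8315) = 3.4397


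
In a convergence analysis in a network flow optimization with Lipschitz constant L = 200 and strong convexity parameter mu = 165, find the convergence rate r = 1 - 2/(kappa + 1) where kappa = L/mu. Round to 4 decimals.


Step 1: Compute the condition number.
kappa = L/mu = 200/165 = 1.2121
Step 2: Compute the convergence rate.
r = 1 - 2/(kappa + 1) = 1 - 2*mu/(L + mu) = (L - mu)/(L + mu) = 35/365 = 0.0959


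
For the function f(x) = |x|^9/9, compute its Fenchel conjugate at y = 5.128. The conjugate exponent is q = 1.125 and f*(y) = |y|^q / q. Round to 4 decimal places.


The conjugate exponent q satisfies 1/p + 1/q = 1.
p = 9, so q = 9/(9 - 1) = 1.125
|y|^q = 5.128^1.125 = 6.2906
f*(5.128) = 6.2906 / 1.125 = 5.5916


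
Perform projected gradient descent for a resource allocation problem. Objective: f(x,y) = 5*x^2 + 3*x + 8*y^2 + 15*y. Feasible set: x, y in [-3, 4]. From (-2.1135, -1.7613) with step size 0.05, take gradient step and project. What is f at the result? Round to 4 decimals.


Step 1: Compute gradient at (-2.1135, -1.7613).
grad_x = 2*5*-2.1135 + 3 = -18.135
grad_y = 2*8*-1.7613 + 15 = -13.1808
Step 2: Gradient step.
x_raw = -2.1135 - 0.05*-18.135 = -1.2068
y_raw = -1.7613 - 0.05*-13.1808 = -1.1023
Step 3: Project onto [-3, 4].
x_proj = clip(-1.2068) = -1.2068
y_proj = clip(-1.1023) = -1.1023
Step 4: Evaluate f.
f(-1.2068, -1.1023) = -3.1531


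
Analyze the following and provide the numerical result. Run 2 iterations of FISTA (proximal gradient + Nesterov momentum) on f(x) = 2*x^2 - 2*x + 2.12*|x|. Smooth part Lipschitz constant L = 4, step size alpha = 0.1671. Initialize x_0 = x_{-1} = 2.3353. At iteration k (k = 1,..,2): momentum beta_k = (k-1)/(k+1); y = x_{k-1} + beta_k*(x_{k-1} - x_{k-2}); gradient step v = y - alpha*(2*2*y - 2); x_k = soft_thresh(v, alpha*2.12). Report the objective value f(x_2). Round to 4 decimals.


FISTA on f(x) = 2*x^2 - 2*x + 2.12*|x|
L = 4, alpha = 0.1671
Iteration 1: beta = 0.0, y = 2.3353 + 0.0*(2.3353 - 2.3353) = 2.3353
  grad(y) = 7.3412, v = y - alpha*grad = 1.1086
  prox(v) = soft_thresh(1.1086, 0.3543) = 0.7543
Iteration 2: beta = 0.3333, y = 0.7543 + 0.3333*(0.7543 - 2.3353) = 0.2273
  grad(y) = -1.0906, v = y - alpha*grad = 0.4096
  prox(v) = soft_thresh(0.4096, 0.3543) = 0.0553
f(x_2) = 2*0.0553^2 - 2*0.0553 + 2.12*|0.0553| = 0.0128


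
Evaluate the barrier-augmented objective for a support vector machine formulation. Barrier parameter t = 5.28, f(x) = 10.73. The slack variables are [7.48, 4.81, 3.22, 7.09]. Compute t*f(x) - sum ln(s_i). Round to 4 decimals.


Step 1: Compute log-barrier.
ln values: [2.0122, 1.5707, 1.1694, 1.9587]
phi = -(2.0122 + 1.5707 + 1.1694 + 1.9587) = -6.711
Step 2: Compute augmented objective.
t*f(x) = 5.28*10.73 = 56.6544
Total = 56.6544 - 6.711 = 49.9434


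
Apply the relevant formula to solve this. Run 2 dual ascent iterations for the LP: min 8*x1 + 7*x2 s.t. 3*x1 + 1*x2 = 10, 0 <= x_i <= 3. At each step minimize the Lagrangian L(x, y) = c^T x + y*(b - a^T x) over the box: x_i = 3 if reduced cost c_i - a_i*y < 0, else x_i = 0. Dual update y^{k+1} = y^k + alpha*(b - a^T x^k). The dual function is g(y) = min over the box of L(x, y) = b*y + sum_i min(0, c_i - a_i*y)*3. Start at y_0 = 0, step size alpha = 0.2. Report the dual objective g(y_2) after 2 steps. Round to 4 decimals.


Dual ascent for LP: min 8*x1 + 7*x2, 3*x1 + 1*x2 = 10, 0 <= x_i <= 3
Step 1: y^k = 0.0, reduced costs: (8.0, 7.0)
  x^k = (0.0, 0.0), subgradient = b - a^T x = 10.0
  y^{k+1} = 0.0 + 0.2*10.0 = 2.0
Step 2: y^k = 2.0, reduced costs: (2.0, 5.0)
  x^k = (0.0, 0.0), subgradient = b - a^T x = 10.0
  y^{k+1} = 2.0 + 0.2*10.0 = 4.0
Dual objective at y_2 = 4.0: reduced costs (-4.0, 3.0), box minimizer x = (3.0, 0.0)
g(y_2) = b*y + (c1 - a1*y)*x1 + (c2 - a2*y)*x2 = 10*4.0 + (-4.0)*3.0 + 3.0*0.0 = 40.0 - 12.0 + 0.0 = 28.0


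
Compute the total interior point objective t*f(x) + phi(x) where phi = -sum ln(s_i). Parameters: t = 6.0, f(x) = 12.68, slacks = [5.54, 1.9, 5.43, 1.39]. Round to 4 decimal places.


Step 1: Compute log-barrier.
ln values: [1.712, 0.6419, 1.6919, 0.3293]
phi = -(1.712 + 0.6419 + 1.6919 + 0.3293) = -4.3751
Step 2: Compute augmented objective.
t*f(x) = 6.0*12.68 = 76.08
Total = 76.08 - 4.3751 = 71.7049


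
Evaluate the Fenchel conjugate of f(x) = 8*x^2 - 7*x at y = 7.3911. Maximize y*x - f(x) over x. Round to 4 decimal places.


f*(y) = sup_x {y*x - a*x^2 - b*x} = sup_x {(y-b)*x - a*x^2}
FOC: (y - b) - 2a*x = 0 => x* = (y - b)/(2a)
x* = (7.3911 + 7)/(2*8) = 0.8994
f*(7.3911) = (y-b)^2/(4a) = (7.3911 + 7)^2/(4*8)
= 207.1038/32 = 6.472


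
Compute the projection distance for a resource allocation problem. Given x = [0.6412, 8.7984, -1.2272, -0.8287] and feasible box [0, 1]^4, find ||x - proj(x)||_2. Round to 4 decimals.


Project each component onto [0, 1].
clip(0.6412) = 0.6412, clip(8.7984) = 1.0, clip(-1.2272) = 0.0, clip(-0.8287) = 0.0
Projection = [0.6412, 1.0, 0.0, 0.0]
Squared diffs: [0.0, 60.815, 1.506, 0.6867]
Distance = sqrt(63.0077) = 7.9377


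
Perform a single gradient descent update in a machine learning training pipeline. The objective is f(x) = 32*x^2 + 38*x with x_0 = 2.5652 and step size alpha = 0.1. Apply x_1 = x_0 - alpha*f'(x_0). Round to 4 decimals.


We compute the gradient at x_0 and apply the update.
f'(x) = 64*x + 38
f'(2.5652) = 64*2.5652 + 38 = 202.1728
x_1 = 2.5652 - 0.1*202.1728 = -17.6521


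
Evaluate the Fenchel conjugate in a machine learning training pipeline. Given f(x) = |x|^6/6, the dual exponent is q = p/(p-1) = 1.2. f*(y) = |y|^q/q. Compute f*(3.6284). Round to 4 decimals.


The conjugate exponent q satisfies 1/p + 1/q = 1.
p = 6, so q = 6/(6 - 1) = 1.2
|y|^q = 3.6284^1.2 = 4.6952
f*(3.6284) = 4.6952 / 1.2 = 3.9127


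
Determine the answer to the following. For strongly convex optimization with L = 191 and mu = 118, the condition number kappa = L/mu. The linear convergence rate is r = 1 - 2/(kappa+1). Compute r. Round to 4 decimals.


Step 1: Compute the condition number.
kappa = L/mu = 191/118 = 1.6186
Step 2: Compute the convergence rate.
r = 1 - 2/(kappa + 1) = 1 - 2*mu/(L + mu) = (L - mu)/(L + mu) = 73/309 = 0.2362


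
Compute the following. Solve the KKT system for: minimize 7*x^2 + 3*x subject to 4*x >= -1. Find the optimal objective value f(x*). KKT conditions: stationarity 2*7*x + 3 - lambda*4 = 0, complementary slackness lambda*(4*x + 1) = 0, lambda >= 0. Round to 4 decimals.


Step 1: Try lambda = 0 (constraint inactive).
Stationarity: 2*7*x + 3 = 0
x* = -3/(2*7) = -3/14 = -0.2143 (rounded; the exact value -3/14 is used below)
Check constraint: 4*-0.2143 = -0.8572 >= -1 -- satisfied.
Step 2: Compute optimal value.
f(x*) = 7*(-3/14)^2 + 3*(-3/14) = -0.3214


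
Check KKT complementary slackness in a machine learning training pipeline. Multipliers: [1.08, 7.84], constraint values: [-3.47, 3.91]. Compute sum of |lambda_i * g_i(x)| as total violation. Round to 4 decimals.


KKT complementary slackness check:
lambda_1 * g_1 = 1.08 * -3.47 = -3.7476
lambda_2 * g_2 = 7.84 * 3.91 = 30.6544
Total violation = 3.7476 + 30.6544 = 34.402


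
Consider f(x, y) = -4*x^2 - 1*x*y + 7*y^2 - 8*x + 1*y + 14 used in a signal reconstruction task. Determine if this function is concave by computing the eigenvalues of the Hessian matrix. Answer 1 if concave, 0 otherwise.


The Hessian of f(x,y) = -4*x^2 - 1*x*y + 7*y^2 - 8*x + 1*y + 14 is:
H = [[-8, -1], [-1, 14]]
Trace = -8 + 14 = 6
Determinant = -8*14 - (-1)^2 = -113
Discriminant = (6)^2 - 4*-113 = 488.0
Eigenvalues: lambda_1 = -8.0454, lambda_2 = 14.0454
The function is not concave.

0


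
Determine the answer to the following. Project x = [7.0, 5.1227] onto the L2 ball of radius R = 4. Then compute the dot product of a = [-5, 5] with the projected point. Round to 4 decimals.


Step 1: Compute ||x|| (intermediates to 6 decimals).
||x|| = sqrt(7.0^2 + 5.1227^2) = 8.674218
Step 2: Project.
Since ||x|| > R, scale = R/||x|| = 4/8.674218 = 0.461137, proj(x) = scale * x
proj(x) = [3.227959, 2.362267]
Step 3: Dot product.
a^T * proj(x) = -5*3.227959 + 5*2.362267 = -4.3285


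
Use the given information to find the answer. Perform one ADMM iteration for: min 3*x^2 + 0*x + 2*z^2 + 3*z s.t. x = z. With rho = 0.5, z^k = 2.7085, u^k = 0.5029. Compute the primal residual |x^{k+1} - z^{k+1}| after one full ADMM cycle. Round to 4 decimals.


ADMM iteration with rho = 0.5, z^k = 2.7085, u^k = 0.5029
Step 1: x-update.
Minimize 3*x^2 + 0*x + (0.5/2)*(x - 2.7085 + 0.5029)^2
FOC: (2*3 + 0.5)*x = 0 + 0.5*(2.7085 - 0.5029)
x^{k+1} = 0.1697
Step 2: z-update.
Minimize 2*z^2 + 3*z + (0.5/2)*(0.1697 - z + 0.5029)^2
FOC: (2*2 + 0.5)*z = -3 + 0.5*(0.1697 + 0.5029)
z^{k+1} = -0.5919
Step 3: u-update.
u^{k+1} = 0.5029 + 0.1697 + 0.5919 = 1.2645
Step 4: Primal residual = |0.1697 + 0.5919| = 0.7616


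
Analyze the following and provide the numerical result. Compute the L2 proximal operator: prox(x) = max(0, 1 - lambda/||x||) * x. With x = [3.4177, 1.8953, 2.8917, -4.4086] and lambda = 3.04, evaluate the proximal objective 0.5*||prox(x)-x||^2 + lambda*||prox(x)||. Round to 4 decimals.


Step 1: Compute ||x||.
||x|| = 6.5628
Step 2: Compute scaling factor.
scale = max(0, 1 - 3.04/6.5628) = 0.5368
Step 3: prox(x) = [1.8346, 1.0174, 1.5522, -2.3665]
||prox(x)|| = 3.5228
Step 4: Proximal objective.
0.5*||prox-x||^2 = 4.6208
lambda*||prox|| = 10.7093
Total = 15.3302


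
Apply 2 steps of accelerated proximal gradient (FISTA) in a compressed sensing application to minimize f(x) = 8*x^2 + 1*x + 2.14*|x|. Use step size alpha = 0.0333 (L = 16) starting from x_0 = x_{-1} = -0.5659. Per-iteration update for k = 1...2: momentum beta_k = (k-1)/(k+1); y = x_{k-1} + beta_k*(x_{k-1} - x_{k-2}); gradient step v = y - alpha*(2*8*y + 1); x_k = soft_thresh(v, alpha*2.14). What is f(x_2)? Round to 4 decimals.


FISTA on f(x) = 8*x^2 + 1*x + 2.14*|x|
L = 16, alpha = 0.0333
Iteration 1: beta = 0.0, y = -0.5659 + 0.0*(-0.5659 + 0.5659) = -0.5659
  grad(y) = -8.0544, v = y - alpha*grad = -0.2977
  prox(v) = soft_thresh(-0.2977, 0.0713) = -0.2264
Iteration 2: beta = 0.3333, y = -0.2264 + 0.3333*(-0.2264 + 0.5659) = -0.1133
  grad(y) = -0.8123, v = y - alpha*grad = -0.0862
  prox(v) = soft_thresh(-0.0862, 0.0713) = -0.015
f(x_2) = 8*(-0.015)^2 + 1*(-0.015) + 2.14*|-0.015| = 0.0188


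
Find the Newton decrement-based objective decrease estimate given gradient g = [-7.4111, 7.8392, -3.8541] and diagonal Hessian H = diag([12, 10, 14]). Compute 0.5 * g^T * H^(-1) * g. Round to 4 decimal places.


Step 1: H is diagonal, so H^(-1) * g = [-0.6176, 0.7839, -0.2753].
Step 2: g^T H^(-1) g = sum_i g_i^2 / H_ii
  = (-7.4111)^2/12 + (7.8392)^2/10 + (-3.8541)^2/14
  = 4.577 + 6.1453 + 1.061 = 11.7833
Step 3: Objective decrease = 0.5 * g^T H^(-1) g = 5.8917


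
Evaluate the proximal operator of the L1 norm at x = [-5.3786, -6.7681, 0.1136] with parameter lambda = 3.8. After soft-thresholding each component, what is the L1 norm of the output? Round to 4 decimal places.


Soft-thresholding with lambda = 3.8:
prox(-5.3786) = sign(-5.3786)*max(|-5.3786| - 3.8, 0) = -1.5786
prox(-6.7681) = sign(-6.7681)*max(|-6.7681| - 3.8, 0) = -2.9681
prox(0.1136) = sign(0.1136)*max(|0.1136| - 3.8, 0) = 0.0
prox(x) = [-1.5786, -2.9681, 0.0]
||prox(x)||_1 = 1.5786 + 2.9681 + 0.0 = 4.5467


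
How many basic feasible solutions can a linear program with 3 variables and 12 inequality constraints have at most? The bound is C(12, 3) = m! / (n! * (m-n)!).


Each vertex corresponds to some choice of n active constraints out of m, so the number of vertices is at most C(m, n) = m! / (n!(m-n)!).
m = 12, n = 3
Numerator: 12 * 11 * 10
Denominator: 3! = 6
C(12, 3) = 220


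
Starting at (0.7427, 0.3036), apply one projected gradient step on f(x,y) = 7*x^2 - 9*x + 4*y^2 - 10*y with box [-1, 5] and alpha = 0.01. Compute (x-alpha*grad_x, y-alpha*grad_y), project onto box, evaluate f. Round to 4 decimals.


Step 1: Compute gradient at (0.7427, 0.3036).
grad_x = 2*7*0.7427 - 9 = 1.3978
grad_y = 2*4*0.3036 - 10 = -7.5712
Step 2: Gradient step.
x_raw = 0.7427 - 0.01*1.3978 = 0.7287
y_raw = 0.3036 - 0.01*-7.5712 = 0.3793
Step 3: Project onto [-1, 5].
x_proj = clip(0.7287) = 0.7287
y_proj = clip(0.3793) = 0.3793
Step 4: Evaluate f.
f(0.7287, 0.3793) = -6.0589


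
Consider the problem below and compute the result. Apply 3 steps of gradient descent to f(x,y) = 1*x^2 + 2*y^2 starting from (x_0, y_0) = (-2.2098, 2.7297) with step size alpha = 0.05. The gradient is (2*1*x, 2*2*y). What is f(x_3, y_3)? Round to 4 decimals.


Gradient descent on f(x,y) = 1*x^2 + 2*y^2.
Starting point: (-2.2098, 2.7297), alpha = 0.05
Step 1: grad_x = 2*1*-2.2098 = -4.4196, grad_y = 2*2*2.7297 = 10.9188
  x_1 = -2.2098 - 0.05*-4.4196 = -1.9888
  y_1 = 2.7297 - 0.05*10.9188 = 2.1838
Step 2: grad_x = 2*1*-1.9888 = -3.9776, grad_y = 2*2*2.1838 = 8.735
  x_2 = -1.9888 - 0.05*-3.9776 = -1.7899
  y_2 = 2.1838 - 0.05*8.735 = 1.747
Step 3: grad_x = 2*1*-1.7899 = -3.5799, grad_y = 2*2*1.747 = 6.988
  x_3 = -1.7899 - 0.05*-3.5799 = -1.6109
  y_3 = 1.747 - 0.05*6.988 = 1.3976
f(-1.6109, 1.3976) = 1*(-1.6109)^2 + 2*1.3976^2 = 6.5017
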